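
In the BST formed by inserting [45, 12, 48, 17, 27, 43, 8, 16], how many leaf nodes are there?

Tree built from: [45, 12, 48, 17, 27, 43, 8, 16]
Tree (level-order array): [45, 12, 48, 8, 17, None, None, None, None, 16, 27, None, None, None, 43]
Rule: A leaf has 0 children.
Per-node child counts:
  node 45: 2 child(ren)
  node 12: 2 child(ren)
  node 8: 0 child(ren)
  node 17: 2 child(ren)
  node 16: 0 child(ren)
  node 27: 1 child(ren)
  node 43: 0 child(ren)
  node 48: 0 child(ren)
Matching nodes: [8, 16, 43, 48]
Count of leaf nodes: 4


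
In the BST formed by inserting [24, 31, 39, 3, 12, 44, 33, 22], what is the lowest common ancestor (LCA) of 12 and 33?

Tree insertion order: [24, 31, 39, 3, 12, 44, 33, 22]
Tree (level-order array): [24, 3, 31, None, 12, None, 39, None, 22, 33, 44]
In a BST, the LCA of p=12, q=33 is the first node v on the
root-to-leaf path with p <= v <= q (go left if both < v, right if both > v).
Walk from root:
  at 24: 12 <= 24 <= 33, this is the LCA
LCA = 24


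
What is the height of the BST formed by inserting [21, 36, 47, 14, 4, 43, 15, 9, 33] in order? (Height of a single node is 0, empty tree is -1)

Insertion order: [21, 36, 47, 14, 4, 43, 15, 9, 33]
Tree (level-order array): [21, 14, 36, 4, 15, 33, 47, None, 9, None, None, None, None, 43]
Compute height bottom-up (empty subtree = -1):
  height(9) = 1 + max(-1, -1) = 0
  height(4) = 1 + max(-1, 0) = 1
  height(15) = 1 + max(-1, -1) = 0
  height(14) = 1 + max(1, 0) = 2
  height(33) = 1 + max(-1, -1) = 0
  height(43) = 1 + max(-1, -1) = 0
  height(47) = 1 + max(0, -1) = 1
  height(36) = 1 + max(0, 1) = 2
  height(21) = 1 + max(2, 2) = 3
Height = 3


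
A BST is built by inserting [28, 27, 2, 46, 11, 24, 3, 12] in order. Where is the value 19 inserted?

Starting tree (level order): [28, 27, 46, 2, None, None, None, None, 11, 3, 24, None, None, 12]
Insertion path: 28 -> 27 -> 2 -> 11 -> 24 -> 12
Result: insert 19 as right child of 12
Final tree (level order): [28, 27, 46, 2, None, None, None, None, 11, 3, 24, None, None, 12, None, None, 19]


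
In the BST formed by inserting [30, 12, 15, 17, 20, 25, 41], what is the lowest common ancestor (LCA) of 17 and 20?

Tree insertion order: [30, 12, 15, 17, 20, 25, 41]
Tree (level-order array): [30, 12, 41, None, 15, None, None, None, 17, None, 20, None, 25]
In a BST, the LCA of p=17, q=20 is the first node v on the
root-to-leaf path with p <= v <= q (go left if both < v, right if both > v).
Walk from root:
  at 30: both 17 and 20 < 30, go left
  at 12: both 17 and 20 > 12, go right
  at 15: both 17 and 20 > 15, go right
  at 17: 17 <= 17 <= 20, this is the LCA
LCA = 17


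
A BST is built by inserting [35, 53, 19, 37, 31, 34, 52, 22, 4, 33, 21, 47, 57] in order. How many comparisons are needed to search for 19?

Search path for 19: 35 -> 19
Found: True
Comparisons: 2


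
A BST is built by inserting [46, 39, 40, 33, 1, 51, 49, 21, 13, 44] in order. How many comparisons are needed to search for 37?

Search path for 37: 46 -> 39 -> 33
Found: False
Comparisons: 3


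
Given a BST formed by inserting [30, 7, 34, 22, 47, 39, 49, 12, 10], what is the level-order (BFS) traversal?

Tree insertion order: [30, 7, 34, 22, 47, 39, 49, 12, 10]
Tree (level-order array): [30, 7, 34, None, 22, None, 47, 12, None, 39, 49, 10]
BFS from the root, enqueuing left then right child of each popped node:
  queue [30] -> pop 30, enqueue [7, 34], visited so far: [30]
  queue [7, 34] -> pop 7, enqueue [22], visited so far: [30, 7]
  queue [34, 22] -> pop 34, enqueue [47], visited so far: [30, 7, 34]
  queue [22, 47] -> pop 22, enqueue [12], visited so far: [30, 7, 34, 22]
  queue [47, 12] -> pop 47, enqueue [39, 49], visited so far: [30, 7, 34, 22, 47]
  queue [12, 39, 49] -> pop 12, enqueue [10], visited so far: [30, 7, 34, 22, 47, 12]
  queue [39, 49, 10] -> pop 39, enqueue [none], visited so far: [30, 7, 34, 22, 47, 12, 39]
  queue [49, 10] -> pop 49, enqueue [none], visited so far: [30, 7, 34, 22, 47, 12, 39, 49]
  queue [10] -> pop 10, enqueue [none], visited so far: [30, 7, 34, 22, 47, 12, 39, 49, 10]
Result: [30, 7, 34, 22, 47, 12, 39, 49, 10]


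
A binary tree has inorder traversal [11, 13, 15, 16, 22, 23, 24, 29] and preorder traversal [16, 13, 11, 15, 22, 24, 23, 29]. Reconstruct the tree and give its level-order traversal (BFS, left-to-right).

Inorder:  [11, 13, 15, 16, 22, 23, 24, 29]
Preorder: [16, 13, 11, 15, 22, 24, 23, 29]
Algorithm: preorder visits root first, so consume preorder in order;
for each root, split the current inorder slice at that value into
left-subtree inorder and right-subtree inorder, then recurse.
Recursive splits:
  root=16; inorder splits into left=[11, 13, 15], right=[22, 23, 24, 29]
  root=13; inorder splits into left=[11], right=[15]
  root=11; inorder splits into left=[], right=[]
  root=15; inorder splits into left=[], right=[]
  root=22; inorder splits into left=[], right=[23, 24, 29]
  root=24; inorder splits into left=[23], right=[29]
  root=23; inorder splits into left=[], right=[]
  root=29; inorder splits into left=[], right=[]
Reconstructed level-order: [16, 13, 22, 11, 15, 24, 23, 29]


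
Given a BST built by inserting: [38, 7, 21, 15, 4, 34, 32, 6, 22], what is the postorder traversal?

Tree insertion order: [38, 7, 21, 15, 4, 34, 32, 6, 22]
Tree (level-order array): [38, 7, None, 4, 21, None, 6, 15, 34, None, None, None, None, 32, None, 22]
Postorder traversal: [6, 4, 15, 22, 32, 34, 21, 7, 38]


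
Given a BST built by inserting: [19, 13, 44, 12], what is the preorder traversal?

Tree insertion order: [19, 13, 44, 12]
Tree (level-order array): [19, 13, 44, 12]
Preorder traversal: [19, 13, 12, 44]


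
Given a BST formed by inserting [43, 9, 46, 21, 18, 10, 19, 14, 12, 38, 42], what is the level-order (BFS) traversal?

Tree insertion order: [43, 9, 46, 21, 18, 10, 19, 14, 12, 38, 42]
Tree (level-order array): [43, 9, 46, None, 21, None, None, 18, 38, 10, 19, None, 42, None, 14, None, None, None, None, 12]
BFS from the root, enqueuing left then right child of each popped node:
  queue [43] -> pop 43, enqueue [9, 46], visited so far: [43]
  queue [9, 46] -> pop 9, enqueue [21], visited so far: [43, 9]
  queue [46, 21] -> pop 46, enqueue [none], visited so far: [43, 9, 46]
  queue [21] -> pop 21, enqueue [18, 38], visited so far: [43, 9, 46, 21]
  queue [18, 38] -> pop 18, enqueue [10, 19], visited so far: [43, 9, 46, 21, 18]
  queue [38, 10, 19] -> pop 38, enqueue [42], visited so far: [43, 9, 46, 21, 18, 38]
  queue [10, 19, 42] -> pop 10, enqueue [14], visited so far: [43, 9, 46, 21, 18, 38, 10]
  queue [19, 42, 14] -> pop 19, enqueue [none], visited so far: [43, 9, 46, 21, 18, 38, 10, 19]
  queue [42, 14] -> pop 42, enqueue [none], visited so far: [43, 9, 46, 21, 18, 38, 10, 19, 42]
  queue [14] -> pop 14, enqueue [12], visited so far: [43, 9, 46, 21, 18, 38, 10, 19, 42, 14]
  queue [12] -> pop 12, enqueue [none], visited so far: [43, 9, 46, 21, 18, 38, 10, 19, 42, 14, 12]
Result: [43, 9, 46, 21, 18, 38, 10, 19, 42, 14, 12]


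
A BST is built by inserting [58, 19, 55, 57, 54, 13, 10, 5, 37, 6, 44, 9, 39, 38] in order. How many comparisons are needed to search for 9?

Search path for 9: 58 -> 19 -> 13 -> 10 -> 5 -> 6 -> 9
Found: True
Comparisons: 7


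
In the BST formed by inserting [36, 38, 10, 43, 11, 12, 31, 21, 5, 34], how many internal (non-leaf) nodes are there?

Tree built from: [36, 38, 10, 43, 11, 12, 31, 21, 5, 34]
Tree (level-order array): [36, 10, 38, 5, 11, None, 43, None, None, None, 12, None, None, None, 31, 21, 34]
Rule: An internal node has at least one child.
Per-node child counts:
  node 36: 2 child(ren)
  node 10: 2 child(ren)
  node 5: 0 child(ren)
  node 11: 1 child(ren)
  node 12: 1 child(ren)
  node 31: 2 child(ren)
  node 21: 0 child(ren)
  node 34: 0 child(ren)
  node 38: 1 child(ren)
  node 43: 0 child(ren)
Matching nodes: [36, 10, 11, 12, 31, 38]
Count of internal (non-leaf) nodes: 6


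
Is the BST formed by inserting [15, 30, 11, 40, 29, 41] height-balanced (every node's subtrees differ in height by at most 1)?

Tree (level-order array): [15, 11, 30, None, None, 29, 40, None, None, None, 41]
Definition: a tree is height-balanced if, at every node, |h(left) - h(right)| <= 1 (empty subtree has height -1).
Bottom-up per-node check:
  node 11: h_left=-1, h_right=-1, diff=0 [OK], height=0
  node 29: h_left=-1, h_right=-1, diff=0 [OK], height=0
  node 41: h_left=-1, h_right=-1, diff=0 [OK], height=0
  node 40: h_left=-1, h_right=0, diff=1 [OK], height=1
  node 30: h_left=0, h_right=1, diff=1 [OK], height=2
  node 15: h_left=0, h_right=2, diff=2 [FAIL (|0-2|=2 > 1)], height=3
Node 15 violates the condition: |0 - 2| = 2 > 1.
Result: Not balanced


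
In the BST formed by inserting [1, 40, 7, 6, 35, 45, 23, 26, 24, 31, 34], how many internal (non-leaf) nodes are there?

Tree built from: [1, 40, 7, 6, 35, 45, 23, 26, 24, 31, 34]
Tree (level-order array): [1, None, 40, 7, 45, 6, 35, None, None, None, None, 23, None, None, 26, 24, 31, None, None, None, 34]
Rule: An internal node has at least one child.
Per-node child counts:
  node 1: 1 child(ren)
  node 40: 2 child(ren)
  node 7: 2 child(ren)
  node 6: 0 child(ren)
  node 35: 1 child(ren)
  node 23: 1 child(ren)
  node 26: 2 child(ren)
  node 24: 0 child(ren)
  node 31: 1 child(ren)
  node 34: 0 child(ren)
  node 45: 0 child(ren)
Matching nodes: [1, 40, 7, 35, 23, 26, 31]
Count of internal (non-leaf) nodes: 7


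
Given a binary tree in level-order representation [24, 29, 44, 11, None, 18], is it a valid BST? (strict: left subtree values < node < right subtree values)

Level-order array: [24, 29, 44, 11, None, 18]
Validate using subtree bounds (lo, hi): at each node, require lo < value < hi,
then recurse left with hi=value and right with lo=value.
Preorder trace (stopping at first violation):
  at node 24 with bounds (-inf, +inf): OK
  at node 29 with bounds (-inf, 24): VIOLATION
Node 29 violates its bound: not (-inf < 29 < 24).
Result: Not a valid BST


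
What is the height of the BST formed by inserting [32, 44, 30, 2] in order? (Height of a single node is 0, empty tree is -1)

Insertion order: [32, 44, 30, 2]
Tree (level-order array): [32, 30, 44, 2]
Compute height bottom-up (empty subtree = -1):
  height(2) = 1 + max(-1, -1) = 0
  height(30) = 1 + max(0, -1) = 1
  height(44) = 1 + max(-1, -1) = 0
  height(32) = 1 + max(1, 0) = 2
Height = 2


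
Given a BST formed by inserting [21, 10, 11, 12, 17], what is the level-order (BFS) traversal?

Tree insertion order: [21, 10, 11, 12, 17]
Tree (level-order array): [21, 10, None, None, 11, None, 12, None, 17]
BFS from the root, enqueuing left then right child of each popped node:
  queue [21] -> pop 21, enqueue [10], visited so far: [21]
  queue [10] -> pop 10, enqueue [11], visited so far: [21, 10]
  queue [11] -> pop 11, enqueue [12], visited so far: [21, 10, 11]
  queue [12] -> pop 12, enqueue [17], visited so far: [21, 10, 11, 12]
  queue [17] -> pop 17, enqueue [none], visited so far: [21, 10, 11, 12, 17]
Result: [21, 10, 11, 12, 17]


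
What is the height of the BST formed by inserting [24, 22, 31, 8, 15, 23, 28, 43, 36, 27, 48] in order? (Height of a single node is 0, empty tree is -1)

Insertion order: [24, 22, 31, 8, 15, 23, 28, 43, 36, 27, 48]
Tree (level-order array): [24, 22, 31, 8, 23, 28, 43, None, 15, None, None, 27, None, 36, 48]
Compute height bottom-up (empty subtree = -1):
  height(15) = 1 + max(-1, -1) = 0
  height(8) = 1 + max(-1, 0) = 1
  height(23) = 1 + max(-1, -1) = 0
  height(22) = 1 + max(1, 0) = 2
  height(27) = 1 + max(-1, -1) = 0
  height(28) = 1 + max(0, -1) = 1
  height(36) = 1 + max(-1, -1) = 0
  height(48) = 1 + max(-1, -1) = 0
  height(43) = 1 + max(0, 0) = 1
  height(31) = 1 + max(1, 1) = 2
  height(24) = 1 + max(2, 2) = 3
Height = 3


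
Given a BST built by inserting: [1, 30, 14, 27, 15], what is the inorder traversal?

Tree insertion order: [1, 30, 14, 27, 15]
Tree (level-order array): [1, None, 30, 14, None, None, 27, 15]
Inorder traversal: [1, 14, 15, 27, 30]


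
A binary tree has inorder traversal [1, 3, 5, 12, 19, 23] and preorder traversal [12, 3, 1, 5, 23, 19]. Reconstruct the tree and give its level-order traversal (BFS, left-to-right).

Inorder:  [1, 3, 5, 12, 19, 23]
Preorder: [12, 3, 1, 5, 23, 19]
Algorithm: preorder visits root first, so consume preorder in order;
for each root, split the current inorder slice at that value into
left-subtree inorder and right-subtree inorder, then recurse.
Recursive splits:
  root=12; inorder splits into left=[1, 3, 5], right=[19, 23]
  root=3; inorder splits into left=[1], right=[5]
  root=1; inorder splits into left=[], right=[]
  root=5; inorder splits into left=[], right=[]
  root=23; inorder splits into left=[19], right=[]
  root=19; inorder splits into left=[], right=[]
Reconstructed level-order: [12, 3, 23, 1, 5, 19]


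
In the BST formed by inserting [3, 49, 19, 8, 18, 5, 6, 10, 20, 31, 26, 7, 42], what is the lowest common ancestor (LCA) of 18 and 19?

Tree insertion order: [3, 49, 19, 8, 18, 5, 6, 10, 20, 31, 26, 7, 42]
Tree (level-order array): [3, None, 49, 19, None, 8, 20, 5, 18, None, 31, None, 6, 10, None, 26, 42, None, 7]
In a BST, the LCA of p=18, q=19 is the first node v on the
root-to-leaf path with p <= v <= q (go left if both < v, right if both > v).
Walk from root:
  at 3: both 18 and 19 > 3, go right
  at 49: both 18 and 19 < 49, go left
  at 19: 18 <= 19 <= 19, this is the LCA
LCA = 19


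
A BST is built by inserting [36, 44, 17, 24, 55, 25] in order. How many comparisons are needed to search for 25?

Search path for 25: 36 -> 17 -> 24 -> 25
Found: True
Comparisons: 4


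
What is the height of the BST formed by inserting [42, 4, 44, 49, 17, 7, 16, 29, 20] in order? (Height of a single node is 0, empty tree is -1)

Insertion order: [42, 4, 44, 49, 17, 7, 16, 29, 20]
Tree (level-order array): [42, 4, 44, None, 17, None, 49, 7, 29, None, None, None, 16, 20]
Compute height bottom-up (empty subtree = -1):
  height(16) = 1 + max(-1, -1) = 0
  height(7) = 1 + max(-1, 0) = 1
  height(20) = 1 + max(-1, -1) = 0
  height(29) = 1 + max(0, -1) = 1
  height(17) = 1 + max(1, 1) = 2
  height(4) = 1 + max(-1, 2) = 3
  height(49) = 1 + max(-1, -1) = 0
  height(44) = 1 + max(-1, 0) = 1
  height(42) = 1 + max(3, 1) = 4
Height = 4


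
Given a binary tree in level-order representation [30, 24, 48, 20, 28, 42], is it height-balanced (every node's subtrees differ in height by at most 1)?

Tree (level-order array): [30, 24, 48, 20, 28, 42]
Definition: a tree is height-balanced if, at every node, |h(left) - h(right)| <= 1 (empty subtree has height -1).
Bottom-up per-node check:
  node 20: h_left=-1, h_right=-1, diff=0 [OK], height=0
  node 28: h_left=-1, h_right=-1, diff=0 [OK], height=0
  node 24: h_left=0, h_right=0, diff=0 [OK], height=1
  node 42: h_left=-1, h_right=-1, diff=0 [OK], height=0
  node 48: h_left=0, h_right=-1, diff=1 [OK], height=1
  node 30: h_left=1, h_right=1, diff=0 [OK], height=2
All nodes satisfy the balance condition.
Result: Balanced


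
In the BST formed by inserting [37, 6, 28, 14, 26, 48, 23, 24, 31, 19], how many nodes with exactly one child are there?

Tree built from: [37, 6, 28, 14, 26, 48, 23, 24, 31, 19]
Tree (level-order array): [37, 6, 48, None, 28, None, None, 14, 31, None, 26, None, None, 23, None, 19, 24]
Rule: These are nodes with exactly 1 non-null child.
Per-node child counts:
  node 37: 2 child(ren)
  node 6: 1 child(ren)
  node 28: 2 child(ren)
  node 14: 1 child(ren)
  node 26: 1 child(ren)
  node 23: 2 child(ren)
  node 19: 0 child(ren)
  node 24: 0 child(ren)
  node 31: 0 child(ren)
  node 48: 0 child(ren)
Matching nodes: [6, 14, 26]
Count of nodes with exactly one child: 3


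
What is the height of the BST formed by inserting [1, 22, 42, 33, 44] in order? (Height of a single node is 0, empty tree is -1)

Insertion order: [1, 22, 42, 33, 44]
Tree (level-order array): [1, None, 22, None, 42, 33, 44]
Compute height bottom-up (empty subtree = -1):
  height(33) = 1 + max(-1, -1) = 0
  height(44) = 1 + max(-1, -1) = 0
  height(42) = 1 + max(0, 0) = 1
  height(22) = 1 + max(-1, 1) = 2
  height(1) = 1 + max(-1, 2) = 3
Height = 3


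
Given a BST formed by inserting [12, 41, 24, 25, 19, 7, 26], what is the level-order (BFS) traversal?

Tree insertion order: [12, 41, 24, 25, 19, 7, 26]
Tree (level-order array): [12, 7, 41, None, None, 24, None, 19, 25, None, None, None, 26]
BFS from the root, enqueuing left then right child of each popped node:
  queue [12] -> pop 12, enqueue [7, 41], visited so far: [12]
  queue [7, 41] -> pop 7, enqueue [none], visited so far: [12, 7]
  queue [41] -> pop 41, enqueue [24], visited so far: [12, 7, 41]
  queue [24] -> pop 24, enqueue [19, 25], visited so far: [12, 7, 41, 24]
  queue [19, 25] -> pop 19, enqueue [none], visited so far: [12, 7, 41, 24, 19]
  queue [25] -> pop 25, enqueue [26], visited so far: [12, 7, 41, 24, 19, 25]
  queue [26] -> pop 26, enqueue [none], visited so far: [12, 7, 41, 24, 19, 25, 26]
Result: [12, 7, 41, 24, 19, 25, 26]


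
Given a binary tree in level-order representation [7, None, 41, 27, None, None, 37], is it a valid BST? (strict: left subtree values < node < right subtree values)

Level-order array: [7, None, 41, 27, None, None, 37]
Validate using subtree bounds (lo, hi): at each node, require lo < value < hi,
then recurse left with hi=value and right with lo=value.
Preorder trace (stopping at first violation):
  at node 7 with bounds (-inf, +inf): OK
  at node 41 with bounds (7, +inf): OK
  at node 27 with bounds (7, 41): OK
  at node 37 with bounds (27, 41): OK
No violation found at any node.
Result: Valid BST


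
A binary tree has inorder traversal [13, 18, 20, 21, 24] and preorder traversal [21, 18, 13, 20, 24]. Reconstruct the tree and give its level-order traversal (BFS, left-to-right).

Inorder:  [13, 18, 20, 21, 24]
Preorder: [21, 18, 13, 20, 24]
Algorithm: preorder visits root first, so consume preorder in order;
for each root, split the current inorder slice at that value into
left-subtree inorder and right-subtree inorder, then recurse.
Recursive splits:
  root=21; inorder splits into left=[13, 18, 20], right=[24]
  root=18; inorder splits into left=[13], right=[20]
  root=13; inorder splits into left=[], right=[]
  root=20; inorder splits into left=[], right=[]
  root=24; inorder splits into left=[], right=[]
Reconstructed level-order: [21, 18, 24, 13, 20]


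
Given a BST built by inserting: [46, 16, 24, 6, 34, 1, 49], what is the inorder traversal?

Tree insertion order: [46, 16, 24, 6, 34, 1, 49]
Tree (level-order array): [46, 16, 49, 6, 24, None, None, 1, None, None, 34]
Inorder traversal: [1, 6, 16, 24, 34, 46, 49]


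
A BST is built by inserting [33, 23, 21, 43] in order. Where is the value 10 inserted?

Starting tree (level order): [33, 23, 43, 21]
Insertion path: 33 -> 23 -> 21
Result: insert 10 as left child of 21
Final tree (level order): [33, 23, 43, 21, None, None, None, 10]


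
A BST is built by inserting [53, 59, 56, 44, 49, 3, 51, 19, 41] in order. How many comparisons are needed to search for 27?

Search path for 27: 53 -> 44 -> 3 -> 19 -> 41
Found: False
Comparisons: 5


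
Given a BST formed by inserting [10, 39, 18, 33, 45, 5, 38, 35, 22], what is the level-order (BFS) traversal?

Tree insertion order: [10, 39, 18, 33, 45, 5, 38, 35, 22]
Tree (level-order array): [10, 5, 39, None, None, 18, 45, None, 33, None, None, 22, 38, None, None, 35]
BFS from the root, enqueuing left then right child of each popped node:
  queue [10] -> pop 10, enqueue [5, 39], visited so far: [10]
  queue [5, 39] -> pop 5, enqueue [none], visited so far: [10, 5]
  queue [39] -> pop 39, enqueue [18, 45], visited so far: [10, 5, 39]
  queue [18, 45] -> pop 18, enqueue [33], visited so far: [10, 5, 39, 18]
  queue [45, 33] -> pop 45, enqueue [none], visited so far: [10, 5, 39, 18, 45]
  queue [33] -> pop 33, enqueue [22, 38], visited so far: [10, 5, 39, 18, 45, 33]
  queue [22, 38] -> pop 22, enqueue [none], visited so far: [10, 5, 39, 18, 45, 33, 22]
  queue [38] -> pop 38, enqueue [35], visited so far: [10, 5, 39, 18, 45, 33, 22, 38]
  queue [35] -> pop 35, enqueue [none], visited so far: [10, 5, 39, 18, 45, 33, 22, 38, 35]
Result: [10, 5, 39, 18, 45, 33, 22, 38, 35]


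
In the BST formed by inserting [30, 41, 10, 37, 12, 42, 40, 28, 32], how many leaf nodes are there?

Tree built from: [30, 41, 10, 37, 12, 42, 40, 28, 32]
Tree (level-order array): [30, 10, 41, None, 12, 37, 42, None, 28, 32, 40]
Rule: A leaf has 0 children.
Per-node child counts:
  node 30: 2 child(ren)
  node 10: 1 child(ren)
  node 12: 1 child(ren)
  node 28: 0 child(ren)
  node 41: 2 child(ren)
  node 37: 2 child(ren)
  node 32: 0 child(ren)
  node 40: 0 child(ren)
  node 42: 0 child(ren)
Matching nodes: [28, 32, 40, 42]
Count of leaf nodes: 4


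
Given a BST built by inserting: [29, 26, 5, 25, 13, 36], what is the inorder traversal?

Tree insertion order: [29, 26, 5, 25, 13, 36]
Tree (level-order array): [29, 26, 36, 5, None, None, None, None, 25, 13]
Inorder traversal: [5, 13, 25, 26, 29, 36]


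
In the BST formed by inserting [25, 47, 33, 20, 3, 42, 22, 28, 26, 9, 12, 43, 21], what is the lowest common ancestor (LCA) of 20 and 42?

Tree insertion order: [25, 47, 33, 20, 3, 42, 22, 28, 26, 9, 12, 43, 21]
Tree (level-order array): [25, 20, 47, 3, 22, 33, None, None, 9, 21, None, 28, 42, None, 12, None, None, 26, None, None, 43]
In a BST, the LCA of p=20, q=42 is the first node v on the
root-to-leaf path with p <= v <= q (go left if both < v, right if both > v).
Walk from root:
  at 25: 20 <= 25 <= 42, this is the LCA
LCA = 25


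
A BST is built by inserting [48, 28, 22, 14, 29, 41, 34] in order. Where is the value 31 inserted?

Starting tree (level order): [48, 28, None, 22, 29, 14, None, None, 41, None, None, 34]
Insertion path: 48 -> 28 -> 29 -> 41 -> 34
Result: insert 31 as left child of 34
Final tree (level order): [48, 28, None, 22, 29, 14, None, None, 41, None, None, 34, None, 31]


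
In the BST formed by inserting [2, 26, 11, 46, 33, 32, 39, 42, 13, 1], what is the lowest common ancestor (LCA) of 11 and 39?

Tree insertion order: [2, 26, 11, 46, 33, 32, 39, 42, 13, 1]
Tree (level-order array): [2, 1, 26, None, None, 11, 46, None, 13, 33, None, None, None, 32, 39, None, None, None, 42]
In a BST, the LCA of p=11, q=39 is the first node v on the
root-to-leaf path with p <= v <= q (go left if both < v, right if both > v).
Walk from root:
  at 2: both 11 and 39 > 2, go right
  at 26: 11 <= 26 <= 39, this is the LCA
LCA = 26


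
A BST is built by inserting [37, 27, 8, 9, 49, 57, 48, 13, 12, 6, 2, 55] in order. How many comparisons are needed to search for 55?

Search path for 55: 37 -> 49 -> 57 -> 55
Found: True
Comparisons: 4


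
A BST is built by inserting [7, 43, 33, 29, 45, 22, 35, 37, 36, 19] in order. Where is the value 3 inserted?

Starting tree (level order): [7, None, 43, 33, 45, 29, 35, None, None, 22, None, None, 37, 19, None, 36]
Insertion path: 7
Result: insert 3 as left child of 7
Final tree (level order): [7, 3, 43, None, None, 33, 45, 29, 35, None, None, 22, None, None, 37, 19, None, 36]


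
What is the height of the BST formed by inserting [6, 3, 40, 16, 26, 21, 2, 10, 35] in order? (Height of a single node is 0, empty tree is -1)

Insertion order: [6, 3, 40, 16, 26, 21, 2, 10, 35]
Tree (level-order array): [6, 3, 40, 2, None, 16, None, None, None, 10, 26, None, None, 21, 35]
Compute height bottom-up (empty subtree = -1):
  height(2) = 1 + max(-1, -1) = 0
  height(3) = 1 + max(0, -1) = 1
  height(10) = 1 + max(-1, -1) = 0
  height(21) = 1 + max(-1, -1) = 0
  height(35) = 1 + max(-1, -1) = 0
  height(26) = 1 + max(0, 0) = 1
  height(16) = 1 + max(0, 1) = 2
  height(40) = 1 + max(2, -1) = 3
  height(6) = 1 + max(1, 3) = 4
Height = 4


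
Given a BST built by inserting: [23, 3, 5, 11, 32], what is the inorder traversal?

Tree insertion order: [23, 3, 5, 11, 32]
Tree (level-order array): [23, 3, 32, None, 5, None, None, None, 11]
Inorder traversal: [3, 5, 11, 23, 32]


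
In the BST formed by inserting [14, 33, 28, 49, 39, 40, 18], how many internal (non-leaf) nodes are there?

Tree built from: [14, 33, 28, 49, 39, 40, 18]
Tree (level-order array): [14, None, 33, 28, 49, 18, None, 39, None, None, None, None, 40]
Rule: An internal node has at least one child.
Per-node child counts:
  node 14: 1 child(ren)
  node 33: 2 child(ren)
  node 28: 1 child(ren)
  node 18: 0 child(ren)
  node 49: 1 child(ren)
  node 39: 1 child(ren)
  node 40: 0 child(ren)
Matching nodes: [14, 33, 28, 49, 39]
Count of internal (non-leaf) nodes: 5


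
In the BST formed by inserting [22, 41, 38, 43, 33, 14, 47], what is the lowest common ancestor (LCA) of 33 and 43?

Tree insertion order: [22, 41, 38, 43, 33, 14, 47]
Tree (level-order array): [22, 14, 41, None, None, 38, 43, 33, None, None, 47]
In a BST, the LCA of p=33, q=43 is the first node v on the
root-to-leaf path with p <= v <= q (go left if both < v, right if both > v).
Walk from root:
  at 22: both 33 and 43 > 22, go right
  at 41: 33 <= 41 <= 43, this is the LCA
LCA = 41


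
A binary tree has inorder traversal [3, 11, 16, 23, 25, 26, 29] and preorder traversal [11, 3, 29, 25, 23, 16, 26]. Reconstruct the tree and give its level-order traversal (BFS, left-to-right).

Inorder:  [3, 11, 16, 23, 25, 26, 29]
Preorder: [11, 3, 29, 25, 23, 16, 26]
Algorithm: preorder visits root first, so consume preorder in order;
for each root, split the current inorder slice at that value into
left-subtree inorder and right-subtree inorder, then recurse.
Recursive splits:
  root=11; inorder splits into left=[3], right=[16, 23, 25, 26, 29]
  root=3; inorder splits into left=[], right=[]
  root=29; inorder splits into left=[16, 23, 25, 26], right=[]
  root=25; inorder splits into left=[16, 23], right=[26]
  root=23; inorder splits into left=[16], right=[]
  root=16; inorder splits into left=[], right=[]
  root=26; inorder splits into left=[], right=[]
Reconstructed level-order: [11, 3, 29, 25, 23, 26, 16]


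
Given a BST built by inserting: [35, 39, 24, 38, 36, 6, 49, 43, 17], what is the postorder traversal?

Tree insertion order: [35, 39, 24, 38, 36, 6, 49, 43, 17]
Tree (level-order array): [35, 24, 39, 6, None, 38, 49, None, 17, 36, None, 43]
Postorder traversal: [17, 6, 24, 36, 38, 43, 49, 39, 35]


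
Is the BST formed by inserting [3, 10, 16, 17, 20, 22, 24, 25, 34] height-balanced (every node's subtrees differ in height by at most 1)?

Tree (level-order array): [3, None, 10, None, 16, None, 17, None, 20, None, 22, None, 24, None, 25, None, 34]
Definition: a tree is height-balanced if, at every node, |h(left) - h(right)| <= 1 (empty subtree has height -1).
Bottom-up per-node check:
  node 34: h_left=-1, h_right=-1, diff=0 [OK], height=0
  node 25: h_left=-1, h_right=0, diff=1 [OK], height=1
  node 24: h_left=-1, h_right=1, diff=2 [FAIL (|-1-1|=2 > 1)], height=2
  node 22: h_left=-1, h_right=2, diff=3 [FAIL (|-1-2|=3 > 1)], height=3
  node 20: h_left=-1, h_right=3, diff=4 [FAIL (|-1-3|=4 > 1)], height=4
  node 17: h_left=-1, h_right=4, diff=5 [FAIL (|-1-4|=5 > 1)], height=5
  node 16: h_left=-1, h_right=5, diff=6 [FAIL (|-1-5|=6 > 1)], height=6
  node 10: h_left=-1, h_right=6, diff=7 [FAIL (|-1-6|=7 > 1)], height=7
  node 3: h_left=-1, h_right=7, diff=8 [FAIL (|-1-7|=8 > 1)], height=8
Node 24 violates the condition: |-1 - 1| = 2 > 1.
Result: Not balanced


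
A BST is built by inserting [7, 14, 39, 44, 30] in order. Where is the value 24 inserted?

Starting tree (level order): [7, None, 14, None, 39, 30, 44]
Insertion path: 7 -> 14 -> 39 -> 30
Result: insert 24 as left child of 30
Final tree (level order): [7, None, 14, None, 39, 30, 44, 24]


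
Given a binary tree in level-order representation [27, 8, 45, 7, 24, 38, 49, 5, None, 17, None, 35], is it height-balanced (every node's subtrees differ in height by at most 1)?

Tree (level-order array): [27, 8, 45, 7, 24, 38, 49, 5, None, 17, None, 35]
Definition: a tree is height-balanced if, at every node, |h(left) - h(right)| <= 1 (empty subtree has height -1).
Bottom-up per-node check:
  node 5: h_left=-1, h_right=-1, diff=0 [OK], height=0
  node 7: h_left=0, h_right=-1, diff=1 [OK], height=1
  node 17: h_left=-1, h_right=-1, diff=0 [OK], height=0
  node 24: h_left=0, h_right=-1, diff=1 [OK], height=1
  node 8: h_left=1, h_right=1, diff=0 [OK], height=2
  node 35: h_left=-1, h_right=-1, diff=0 [OK], height=0
  node 38: h_left=0, h_right=-1, diff=1 [OK], height=1
  node 49: h_left=-1, h_right=-1, diff=0 [OK], height=0
  node 45: h_left=1, h_right=0, diff=1 [OK], height=2
  node 27: h_left=2, h_right=2, diff=0 [OK], height=3
All nodes satisfy the balance condition.
Result: Balanced


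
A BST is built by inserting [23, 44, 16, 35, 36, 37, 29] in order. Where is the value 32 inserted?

Starting tree (level order): [23, 16, 44, None, None, 35, None, 29, 36, None, None, None, 37]
Insertion path: 23 -> 44 -> 35 -> 29
Result: insert 32 as right child of 29
Final tree (level order): [23, 16, 44, None, None, 35, None, 29, 36, None, 32, None, 37]


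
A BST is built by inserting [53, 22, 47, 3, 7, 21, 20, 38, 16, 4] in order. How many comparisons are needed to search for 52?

Search path for 52: 53 -> 22 -> 47
Found: False
Comparisons: 3


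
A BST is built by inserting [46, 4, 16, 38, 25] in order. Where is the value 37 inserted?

Starting tree (level order): [46, 4, None, None, 16, None, 38, 25]
Insertion path: 46 -> 4 -> 16 -> 38 -> 25
Result: insert 37 as right child of 25
Final tree (level order): [46, 4, None, None, 16, None, 38, 25, None, None, 37]


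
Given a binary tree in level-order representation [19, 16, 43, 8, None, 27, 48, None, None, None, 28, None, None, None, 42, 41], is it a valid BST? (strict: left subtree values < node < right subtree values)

Level-order array: [19, 16, 43, 8, None, 27, 48, None, None, None, 28, None, None, None, 42, 41]
Validate using subtree bounds (lo, hi): at each node, require lo < value < hi,
then recurse left with hi=value and right with lo=value.
Preorder trace (stopping at first violation):
  at node 19 with bounds (-inf, +inf): OK
  at node 16 with bounds (-inf, 19): OK
  at node 8 with bounds (-inf, 16): OK
  at node 43 with bounds (19, +inf): OK
  at node 27 with bounds (19, 43): OK
  at node 28 with bounds (27, 43): OK
  at node 42 with bounds (28, 43): OK
  at node 41 with bounds (28, 42): OK
  at node 48 with bounds (43, +inf): OK
No violation found at any node.
Result: Valid BST


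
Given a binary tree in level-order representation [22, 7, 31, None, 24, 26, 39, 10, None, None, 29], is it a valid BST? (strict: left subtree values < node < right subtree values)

Level-order array: [22, 7, 31, None, 24, 26, 39, 10, None, None, 29]
Validate using subtree bounds (lo, hi): at each node, require lo < value < hi,
then recurse left with hi=value and right with lo=value.
Preorder trace (stopping at first violation):
  at node 22 with bounds (-inf, +inf): OK
  at node 7 with bounds (-inf, 22): OK
  at node 24 with bounds (7, 22): VIOLATION
Node 24 violates its bound: not (7 < 24 < 22).
Result: Not a valid BST


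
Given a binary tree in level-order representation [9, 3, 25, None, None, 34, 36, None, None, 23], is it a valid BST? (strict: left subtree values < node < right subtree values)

Level-order array: [9, 3, 25, None, None, 34, 36, None, None, 23]
Validate using subtree bounds (lo, hi): at each node, require lo < value < hi,
then recurse left with hi=value and right with lo=value.
Preorder trace (stopping at first violation):
  at node 9 with bounds (-inf, +inf): OK
  at node 3 with bounds (-inf, 9): OK
  at node 25 with bounds (9, +inf): OK
  at node 34 with bounds (9, 25): VIOLATION
Node 34 violates its bound: not (9 < 34 < 25).
Result: Not a valid BST


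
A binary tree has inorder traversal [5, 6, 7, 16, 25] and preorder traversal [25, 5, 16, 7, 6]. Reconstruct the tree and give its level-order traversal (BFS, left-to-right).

Inorder:  [5, 6, 7, 16, 25]
Preorder: [25, 5, 16, 7, 6]
Algorithm: preorder visits root first, so consume preorder in order;
for each root, split the current inorder slice at that value into
left-subtree inorder and right-subtree inorder, then recurse.
Recursive splits:
  root=25; inorder splits into left=[5, 6, 7, 16], right=[]
  root=5; inorder splits into left=[], right=[6, 7, 16]
  root=16; inorder splits into left=[6, 7], right=[]
  root=7; inorder splits into left=[6], right=[]
  root=6; inorder splits into left=[], right=[]
Reconstructed level-order: [25, 5, 16, 7, 6]


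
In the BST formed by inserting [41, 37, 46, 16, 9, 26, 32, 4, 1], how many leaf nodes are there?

Tree built from: [41, 37, 46, 16, 9, 26, 32, 4, 1]
Tree (level-order array): [41, 37, 46, 16, None, None, None, 9, 26, 4, None, None, 32, 1]
Rule: A leaf has 0 children.
Per-node child counts:
  node 41: 2 child(ren)
  node 37: 1 child(ren)
  node 16: 2 child(ren)
  node 9: 1 child(ren)
  node 4: 1 child(ren)
  node 1: 0 child(ren)
  node 26: 1 child(ren)
  node 32: 0 child(ren)
  node 46: 0 child(ren)
Matching nodes: [1, 32, 46]
Count of leaf nodes: 3


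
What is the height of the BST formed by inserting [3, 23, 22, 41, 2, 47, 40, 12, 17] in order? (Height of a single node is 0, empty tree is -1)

Insertion order: [3, 23, 22, 41, 2, 47, 40, 12, 17]
Tree (level-order array): [3, 2, 23, None, None, 22, 41, 12, None, 40, 47, None, 17]
Compute height bottom-up (empty subtree = -1):
  height(2) = 1 + max(-1, -1) = 0
  height(17) = 1 + max(-1, -1) = 0
  height(12) = 1 + max(-1, 0) = 1
  height(22) = 1 + max(1, -1) = 2
  height(40) = 1 + max(-1, -1) = 0
  height(47) = 1 + max(-1, -1) = 0
  height(41) = 1 + max(0, 0) = 1
  height(23) = 1 + max(2, 1) = 3
  height(3) = 1 + max(0, 3) = 4
Height = 4


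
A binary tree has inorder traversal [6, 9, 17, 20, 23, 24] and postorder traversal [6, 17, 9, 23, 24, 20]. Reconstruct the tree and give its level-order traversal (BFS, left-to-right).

Inorder:   [6, 9, 17, 20, 23, 24]
Postorder: [6, 17, 9, 23, 24, 20]
Algorithm: postorder visits root last, so walk postorder right-to-left;
each value is the root of the current inorder slice — split it at that
value, recurse on the right subtree first, then the left.
Recursive splits:
  root=20; inorder splits into left=[6, 9, 17], right=[23, 24]
  root=24; inorder splits into left=[23], right=[]
  root=23; inorder splits into left=[], right=[]
  root=9; inorder splits into left=[6], right=[17]
  root=17; inorder splits into left=[], right=[]
  root=6; inorder splits into left=[], right=[]
Reconstructed level-order: [20, 9, 24, 6, 17, 23]


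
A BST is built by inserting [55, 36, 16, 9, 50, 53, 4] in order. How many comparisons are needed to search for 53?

Search path for 53: 55 -> 36 -> 50 -> 53
Found: True
Comparisons: 4


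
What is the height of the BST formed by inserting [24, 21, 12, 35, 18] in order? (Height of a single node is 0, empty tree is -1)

Insertion order: [24, 21, 12, 35, 18]
Tree (level-order array): [24, 21, 35, 12, None, None, None, None, 18]
Compute height bottom-up (empty subtree = -1):
  height(18) = 1 + max(-1, -1) = 0
  height(12) = 1 + max(-1, 0) = 1
  height(21) = 1 + max(1, -1) = 2
  height(35) = 1 + max(-1, -1) = 0
  height(24) = 1 + max(2, 0) = 3
Height = 3


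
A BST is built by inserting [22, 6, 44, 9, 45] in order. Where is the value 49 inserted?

Starting tree (level order): [22, 6, 44, None, 9, None, 45]
Insertion path: 22 -> 44 -> 45
Result: insert 49 as right child of 45
Final tree (level order): [22, 6, 44, None, 9, None, 45, None, None, None, 49]


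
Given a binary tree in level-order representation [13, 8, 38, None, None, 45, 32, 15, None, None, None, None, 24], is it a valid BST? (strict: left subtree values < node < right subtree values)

Level-order array: [13, 8, 38, None, None, 45, 32, 15, None, None, None, None, 24]
Validate using subtree bounds (lo, hi): at each node, require lo < value < hi,
then recurse left with hi=value and right with lo=value.
Preorder trace (stopping at first violation):
  at node 13 with bounds (-inf, +inf): OK
  at node 8 with bounds (-inf, 13): OK
  at node 38 with bounds (13, +inf): OK
  at node 45 with bounds (13, 38): VIOLATION
Node 45 violates its bound: not (13 < 45 < 38).
Result: Not a valid BST


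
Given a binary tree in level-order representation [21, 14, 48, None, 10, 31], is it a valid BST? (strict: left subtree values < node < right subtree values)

Level-order array: [21, 14, 48, None, 10, 31]
Validate using subtree bounds (lo, hi): at each node, require lo < value < hi,
then recurse left with hi=value and right with lo=value.
Preorder trace (stopping at first violation):
  at node 21 with bounds (-inf, +inf): OK
  at node 14 with bounds (-inf, 21): OK
  at node 10 with bounds (14, 21): VIOLATION
Node 10 violates its bound: not (14 < 10 < 21).
Result: Not a valid BST


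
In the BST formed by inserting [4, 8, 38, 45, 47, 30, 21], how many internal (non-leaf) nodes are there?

Tree built from: [4, 8, 38, 45, 47, 30, 21]
Tree (level-order array): [4, None, 8, None, 38, 30, 45, 21, None, None, 47]
Rule: An internal node has at least one child.
Per-node child counts:
  node 4: 1 child(ren)
  node 8: 1 child(ren)
  node 38: 2 child(ren)
  node 30: 1 child(ren)
  node 21: 0 child(ren)
  node 45: 1 child(ren)
  node 47: 0 child(ren)
Matching nodes: [4, 8, 38, 30, 45]
Count of internal (non-leaf) nodes: 5


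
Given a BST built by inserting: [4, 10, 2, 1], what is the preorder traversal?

Tree insertion order: [4, 10, 2, 1]
Tree (level-order array): [4, 2, 10, 1]
Preorder traversal: [4, 2, 1, 10]


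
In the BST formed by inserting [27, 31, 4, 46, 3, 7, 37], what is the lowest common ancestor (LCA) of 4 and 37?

Tree insertion order: [27, 31, 4, 46, 3, 7, 37]
Tree (level-order array): [27, 4, 31, 3, 7, None, 46, None, None, None, None, 37]
In a BST, the LCA of p=4, q=37 is the first node v on the
root-to-leaf path with p <= v <= q (go left if both < v, right if both > v).
Walk from root:
  at 27: 4 <= 27 <= 37, this is the LCA
LCA = 27


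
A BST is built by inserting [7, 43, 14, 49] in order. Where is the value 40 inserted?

Starting tree (level order): [7, None, 43, 14, 49]
Insertion path: 7 -> 43 -> 14
Result: insert 40 as right child of 14
Final tree (level order): [7, None, 43, 14, 49, None, 40]


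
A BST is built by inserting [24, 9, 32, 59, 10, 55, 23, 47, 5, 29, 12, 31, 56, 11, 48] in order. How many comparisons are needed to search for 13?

Search path for 13: 24 -> 9 -> 10 -> 23 -> 12
Found: False
Comparisons: 5


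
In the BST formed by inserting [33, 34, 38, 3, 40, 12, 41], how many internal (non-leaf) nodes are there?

Tree built from: [33, 34, 38, 3, 40, 12, 41]
Tree (level-order array): [33, 3, 34, None, 12, None, 38, None, None, None, 40, None, 41]
Rule: An internal node has at least one child.
Per-node child counts:
  node 33: 2 child(ren)
  node 3: 1 child(ren)
  node 12: 0 child(ren)
  node 34: 1 child(ren)
  node 38: 1 child(ren)
  node 40: 1 child(ren)
  node 41: 0 child(ren)
Matching nodes: [33, 3, 34, 38, 40]
Count of internal (non-leaf) nodes: 5


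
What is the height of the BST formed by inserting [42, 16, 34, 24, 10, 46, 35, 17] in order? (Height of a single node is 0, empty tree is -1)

Insertion order: [42, 16, 34, 24, 10, 46, 35, 17]
Tree (level-order array): [42, 16, 46, 10, 34, None, None, None, None, 24, 35, 17]
Compute height bottom-up (empty subtree = -1):
  height(10) = 1 + max(-1, -1) = 0
  height(17) = 1 + max(-1, -1) = 0
  height(24) = 1 + max(0, -1) = 1
  height(35) = 1 + max(-1, -1) = 0
  height(34) = 1 + max(1, 0) = 2
  height(16) = 1 + max(0, 2) = 3
  height(46) = 1 + max(-1, -1) = 0
  height(42) = 1 + max(3, 0) = 4
Height = 4


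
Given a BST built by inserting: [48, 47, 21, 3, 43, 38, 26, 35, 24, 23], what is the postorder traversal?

Tree insertion order: [48, 47, 21, 3, 43, 38, 26, 35, 24, 23]
Tree (level-order array): [48, 47, None, 21, None, 3, 43, None, None, 38, None, 26, None, 24, 35, 23]
Postorder traversal: [3, 23, 24, 35, 26, 38, 43, 21, 47, 48]
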